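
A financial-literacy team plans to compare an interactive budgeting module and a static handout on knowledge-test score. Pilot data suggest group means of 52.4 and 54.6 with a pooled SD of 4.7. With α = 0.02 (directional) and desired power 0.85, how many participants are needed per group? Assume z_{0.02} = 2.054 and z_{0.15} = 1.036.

Cohen's d = |M₁ − M₂| / SD_pooled = |52.4 − 54.6| / 4.7 = 2.2 / 4.7 = 0.468.
For two independent groups with equal n: n = 2·((z_{α} + z_β) / d)².
z_{α} + z_β = 2.054 + 1.036 = 3.090.
n = 2 × (3.090 / 0.468)² = 2 × 6.603² = 2 × 43.59 = 87.2.
Round up to the next whole participant.

n = 88 per group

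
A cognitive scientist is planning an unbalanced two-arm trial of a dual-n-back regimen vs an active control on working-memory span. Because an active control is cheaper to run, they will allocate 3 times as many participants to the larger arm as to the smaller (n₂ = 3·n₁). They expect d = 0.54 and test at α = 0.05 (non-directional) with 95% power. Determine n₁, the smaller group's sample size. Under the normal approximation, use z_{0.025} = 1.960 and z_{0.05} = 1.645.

n₁ = 60

With allocation ratio k = n₂/n₁ = 3, Var(x̄₁−x̄₂) = σ²(1/n₁ + 1/(k·n₁)) = σ²·(k+1)/(k·n₁).
So n₁ = (1 + 1/k)·((z_{α/2} + z_β)/d)² = 1.333 × (3.605/0.54)².
n₁ = 1.333 × 44.57 = 59.4.
Round up: n₁ = 60, giving n₂ = 3 × 60 = 180.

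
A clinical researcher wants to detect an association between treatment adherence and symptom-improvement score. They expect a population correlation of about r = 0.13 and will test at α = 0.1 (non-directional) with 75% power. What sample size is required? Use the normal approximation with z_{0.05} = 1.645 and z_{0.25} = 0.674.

Fisher's z: C = ½·ln((1+r)/(1−r)) = ½·ln(1.2989) = 0.1307.
n = ((z_{α/2} + z_β)/C)² + 3.
(1.645 + 0.674) / 0.1307 = 2.319 / 0.1307 = 17.743.
n = 17.743² + 3 = 314.81 + 3 = 317.8.
Round up.

n = 318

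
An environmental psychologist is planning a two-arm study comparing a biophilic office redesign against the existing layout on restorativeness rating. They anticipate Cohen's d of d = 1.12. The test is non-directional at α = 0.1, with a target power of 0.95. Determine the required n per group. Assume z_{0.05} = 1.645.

n = 18 per group

For two independent groups with equal n: n = 2·((z_{α/2} + z_β) / d)².
z_{α/2} + z_β = 1.645 + 1.645 = 3.290.
n = 2 × (3.290 / 1.12)² = 2 × 2.937² = 2 × 8.63 = 17.3.
Round up to the next whole participant.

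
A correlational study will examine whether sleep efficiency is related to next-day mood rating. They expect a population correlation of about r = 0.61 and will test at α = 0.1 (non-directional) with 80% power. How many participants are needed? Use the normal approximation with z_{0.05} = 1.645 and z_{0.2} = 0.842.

Fisher's z: C = ½·ln((1+r)/(1−r)) = ½·ln(4.1282) = 0.7089.
n = ((z_{α/2} + z_β)/C)² + 3.
(1.645 + 0.842) / 0.7089 = 2.487 / 0.7089 = 3.508.
n = 3.508² + 3 = 12.31 + 3 = 15.3.
Round up.

n = 16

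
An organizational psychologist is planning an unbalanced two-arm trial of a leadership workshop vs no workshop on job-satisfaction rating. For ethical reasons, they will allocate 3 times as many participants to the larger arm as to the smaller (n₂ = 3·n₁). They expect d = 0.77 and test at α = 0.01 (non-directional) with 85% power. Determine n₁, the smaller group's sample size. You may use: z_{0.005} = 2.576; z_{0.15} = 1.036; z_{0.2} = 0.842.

With allocation ratio k = n₂/n₁ = 3, Var(x̄₁−x̄₂) = σ²(1/n₁ + 1/(k·n₁)) = σ²·(k+1)/(k·n₁).
So n₁ = (1 + 1/k)·((z_{α/2} + z_β)/d)² = 1.333 × (3.612/0.77)².
n₁ = 1.333 × 22.00 = 29.3.
Round up: n₁ = 30, giving n₂ = 3 × 30 = 90.

n₁ = 30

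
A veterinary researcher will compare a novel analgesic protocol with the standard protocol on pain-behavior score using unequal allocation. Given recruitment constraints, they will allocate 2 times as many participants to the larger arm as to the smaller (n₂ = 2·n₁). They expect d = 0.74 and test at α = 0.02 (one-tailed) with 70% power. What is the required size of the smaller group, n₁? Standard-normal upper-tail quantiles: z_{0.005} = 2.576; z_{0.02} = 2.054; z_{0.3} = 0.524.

With allocation ratio k = n₂/n₁ = 2, Var(x̄₁−x̄₂) = σ²(1/n₁ + 1/(k·n₁)) = σ²·(k+1)/(k·n₁).
So n₁ = (1 + 1/k)·((z_{α} + z_β)/d)² = 1.500 × (2.578/0.74)².
n₁ = 1.500 × 12.14 = 18.2.
Round up: n₁ = 19, giving n₂ = 2 × 19 = 38.

n₁ = 19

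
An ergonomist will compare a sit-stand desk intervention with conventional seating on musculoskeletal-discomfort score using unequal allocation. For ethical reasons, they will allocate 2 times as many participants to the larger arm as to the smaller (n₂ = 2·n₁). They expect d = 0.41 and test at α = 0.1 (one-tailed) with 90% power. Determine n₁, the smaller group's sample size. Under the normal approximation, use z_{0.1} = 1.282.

With allocation ratio k = n₂/n₁ = 2, Var(x̄₁−x̄₂) = σ²(1/n₁ + 1/(k·n₁)) = σ²·(k+1)/(k·n₁).
So n₁ = (1 + 1/k)·((z_{α} + z_β)/d)² = 1.500 × (2.564/0.41)².
n₁ = 1.500 × 39.11 = 58.7.
Round up: n₁ = 59, giving n₂ = 2 × 59 = 118.

n₁ = 59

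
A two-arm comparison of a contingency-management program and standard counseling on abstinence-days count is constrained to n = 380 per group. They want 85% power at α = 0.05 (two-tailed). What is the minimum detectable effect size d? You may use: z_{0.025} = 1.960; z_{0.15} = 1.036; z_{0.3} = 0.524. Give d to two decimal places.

d_min ≈ 0.22

For two independent groups of n = 380 each: d_min = (z_{α/2} + z_β)·√(2/n).
z-sum = 1.960 + 1.036 = 2.996.
d_min = 2.996 × √(2/380) = 2.996 × 0.0725 = 0.217.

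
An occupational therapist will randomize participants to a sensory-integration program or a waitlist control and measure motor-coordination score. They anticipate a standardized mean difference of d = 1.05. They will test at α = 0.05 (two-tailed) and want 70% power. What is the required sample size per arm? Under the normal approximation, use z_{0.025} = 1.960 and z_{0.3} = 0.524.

n = 12 per group

For two independent groups with equal n: n = 2·((z_{α/2} + z_β) / d)².
z_{α/2} + z_β = 1.960 + 0.524 = 2.484.
n = 2 × (2.484 / 1.05)² = 2 × 2.366² = 2 × 5.60 = 11.2.
Round up to the next whole participant.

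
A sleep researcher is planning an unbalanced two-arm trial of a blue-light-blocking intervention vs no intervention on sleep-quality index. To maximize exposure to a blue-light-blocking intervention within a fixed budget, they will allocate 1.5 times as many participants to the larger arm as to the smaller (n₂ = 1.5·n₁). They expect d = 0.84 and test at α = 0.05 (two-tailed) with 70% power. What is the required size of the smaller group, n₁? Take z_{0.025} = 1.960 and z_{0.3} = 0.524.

n₁ = 15

With allocation ratio k = n₂/n₁ = 1.5, Var(x̄₁−x̄₂) = σ²(1/n₁ + 1/(k·n₁)) = σ²·(k+1)/(k·n₁).
So n₁ = (1 + 1/k)·((z_{α/2} + z_β)/d)² = 1.667 × (2.484/0.84)².
n₁ = 1.667 × 8.74 = 14.6.
Round up: n₁ = 15, giving n₂ = ⌈1.5 × 15⌉ = ⌈22.5⌉ = 23.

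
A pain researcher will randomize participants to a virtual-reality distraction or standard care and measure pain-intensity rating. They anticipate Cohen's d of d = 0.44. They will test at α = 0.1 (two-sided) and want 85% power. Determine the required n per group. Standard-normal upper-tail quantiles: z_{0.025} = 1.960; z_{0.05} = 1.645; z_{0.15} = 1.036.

n = 75 per group

For two independent groups with equal n: n = 2·((z_{α/2} + z_β) / d)².
z_{α/2} + z_β = 1.645 + 1.036 = 2.681.
n = 2 × (2.681 / 0.44)² = 2 × 6.093² = 2 × 37.13 = 74.3.
Round up to the next whole participant.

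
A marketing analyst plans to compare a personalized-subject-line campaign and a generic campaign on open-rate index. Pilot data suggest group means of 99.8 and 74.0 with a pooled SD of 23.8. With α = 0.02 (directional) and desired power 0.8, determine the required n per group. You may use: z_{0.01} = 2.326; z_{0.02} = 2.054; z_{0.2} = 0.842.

Cohen's d = |M₁ − M₂| / SD_pooled = |99.8 − 74.0| / 23.8 = 25.8 / 23.8 = 1.084.
For two independent groups with equal n: n = 2·((z_{α} + z_β) / d)².
z_{α} + z_β = 2.054 + 0.842 = 2.896.
n = 2 × (2.896 / 1.084)² = 2 × 2.672² = 2 × 7.14 = 14.3.
Round up to the next whole participant.

n = 15 per group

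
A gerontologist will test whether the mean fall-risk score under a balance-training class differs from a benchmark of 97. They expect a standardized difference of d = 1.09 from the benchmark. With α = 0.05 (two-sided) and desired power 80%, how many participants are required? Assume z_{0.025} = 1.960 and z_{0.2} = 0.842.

For a one-sample test: n = ((z_{α/2} + z_β) / d)².
z_{α/2} + z_β = 1.960 + 0.842 = 2.802.
n = (2.802 / 1.09)² = 2.571² = 6.61.
Round up.

n = 7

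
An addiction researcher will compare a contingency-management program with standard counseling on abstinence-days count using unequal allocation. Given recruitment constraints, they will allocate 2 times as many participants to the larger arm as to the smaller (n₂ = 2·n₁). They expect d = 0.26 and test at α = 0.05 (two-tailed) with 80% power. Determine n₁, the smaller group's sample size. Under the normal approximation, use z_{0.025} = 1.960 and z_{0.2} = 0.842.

With allocation ratio k = n₂/n₁ = 2, Var(x̄₁−x̄₂) = σ²(1/n₁ + 1/(k·n₁)) = σ²·(k+1)/(k·n₁).
So n₁ = (1 + 1/k)·((z_{α/2} + z_β)/d)² = 1.500 × (2.802/0.26)².
n₁ = 1.500 × 116.14 = 174.2.
Round up: n₁ = 175, giving n₂ = 2 × 175 = 350.

n₁ = 175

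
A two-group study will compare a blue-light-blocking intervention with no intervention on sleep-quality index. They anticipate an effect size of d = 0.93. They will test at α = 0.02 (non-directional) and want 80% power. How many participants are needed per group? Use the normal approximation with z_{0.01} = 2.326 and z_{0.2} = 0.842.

For two independent groups with equal n: n = 2·((z_{α/2} + z_β) / d)².
z_{α/2} + z_β = 2.326 + 0.842 = 3.168.
n = 2 × (3.168 / 0.93)² = 2 × 3.406² = 2 × 11.60 = 23.2.
Round up to the next whole participant.

n = 24 per group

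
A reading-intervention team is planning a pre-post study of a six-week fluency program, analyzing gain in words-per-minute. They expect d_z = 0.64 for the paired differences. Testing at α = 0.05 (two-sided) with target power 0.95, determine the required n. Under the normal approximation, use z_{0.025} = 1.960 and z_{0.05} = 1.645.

For a paired (one-sample on differences) test: n = ((z_{α/2} + z_β) / d)².
z_{α/2} + z_β = 1.960 + 1.645 = 3.605.
n = (3.605 / 0.64)² = 5.633² = 31.73.
Round up.

n = 32 pairs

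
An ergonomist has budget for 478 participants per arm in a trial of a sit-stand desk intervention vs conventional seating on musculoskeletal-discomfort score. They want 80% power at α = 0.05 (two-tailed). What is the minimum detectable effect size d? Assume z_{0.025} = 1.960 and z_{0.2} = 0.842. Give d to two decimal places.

d_min ≈ 0.18

For two independent groups of n = 478 each: d_min = (z_{α/2} + z_β)·√(2/n).
z-sum = 1.960 + 0.842 = 2.802.
d_min = 2.802 × √(2/478) = 2.802 × 0.0647 = 0.181.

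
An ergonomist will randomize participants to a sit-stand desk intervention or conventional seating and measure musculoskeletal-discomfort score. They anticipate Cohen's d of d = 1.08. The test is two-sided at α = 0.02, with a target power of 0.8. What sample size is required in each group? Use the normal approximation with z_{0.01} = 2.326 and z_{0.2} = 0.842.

n = 18 per group

For two independent groups with equal n: n = 2·((z_{α/2} + z_β) / d)².
z_{α/2} + z_β = 2.326 + 0.842 = 3.168.
n = 2 × (3.168 / 1.08)² = 2 × 2.933² = 2 × 8.60 = 17.2.
Round up to the next whole participant.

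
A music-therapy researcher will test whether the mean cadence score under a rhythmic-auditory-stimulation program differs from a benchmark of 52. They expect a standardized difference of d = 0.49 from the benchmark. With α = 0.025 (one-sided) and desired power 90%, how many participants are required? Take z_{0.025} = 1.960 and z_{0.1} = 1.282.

For a one-sample test: n = ((z_{α} + z_β) / d)².
z_{α} + z_β = 1.960 + 1.282 = 3.242.
n = (3.242 / 0.49)² = 6.616² = 43.78.
Round up.

n = 44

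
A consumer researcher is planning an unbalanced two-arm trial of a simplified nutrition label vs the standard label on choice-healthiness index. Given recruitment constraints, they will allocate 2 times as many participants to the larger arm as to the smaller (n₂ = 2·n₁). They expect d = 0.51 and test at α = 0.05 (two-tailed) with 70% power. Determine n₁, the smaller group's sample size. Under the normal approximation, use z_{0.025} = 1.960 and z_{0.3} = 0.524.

With allocation ratio k = n₂/n₁ = 2, Var(x̄₁−x̄₂) = σ²(1/n₁ + 1/(k·n₁)) = σ²·(k+1)/(k·n₁).
So n₁ = (1 + 1/k)·((z_{α/2} + z_β)/d)² = 1.500 × (2.484/0.51)².
n₁ = 1.500 × 23.72 = 35.6.
Round up: n₁ = 36, giving n₂ = 2 × 36 = 72.

n₁ = 36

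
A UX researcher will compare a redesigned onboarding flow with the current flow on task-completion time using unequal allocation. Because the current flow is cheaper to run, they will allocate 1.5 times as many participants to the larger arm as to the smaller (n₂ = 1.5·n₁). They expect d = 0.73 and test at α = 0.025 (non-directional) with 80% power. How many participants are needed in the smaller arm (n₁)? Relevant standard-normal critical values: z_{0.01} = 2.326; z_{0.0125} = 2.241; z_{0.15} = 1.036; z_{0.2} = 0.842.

With allocation ratio k = n₂/n₁ = 1.5, Var(x̄₁−x̄₂) = σ²(1/n₁ + 1/(k·n₁)) = σ²·(k+1)/(k·n₁).
So n₁ = (1 + 1/k)·((z_{α/2} + z_β)/d)² = 1.667 × (3.083/0.73)².
n₁ = 1.667 × 17.84 = 29.7.
Round up: n₁ = 30, giving n₂ = 1.5 × 30 = 45.

n₁ = 30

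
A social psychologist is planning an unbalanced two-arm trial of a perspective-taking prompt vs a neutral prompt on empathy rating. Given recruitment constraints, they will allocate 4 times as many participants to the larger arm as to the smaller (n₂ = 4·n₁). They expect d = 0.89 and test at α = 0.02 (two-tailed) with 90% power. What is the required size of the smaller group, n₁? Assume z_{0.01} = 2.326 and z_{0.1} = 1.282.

n₁ = 21

With allocation ratio k = n₂/n₁ = 4, Var(x̄₁−x̄₂) = σ²(1/n₁ + 1/(k·n₁)) = σ²·(k+1)/(k·n₁).
So n₁ = (1 + 1/k)·((z_{α/2} + z_β)/d)² = 1.250 × (3.608/0.89)².
n₁ = 1.250 × 16.43 = 20.5.
Round up: n₁ = 21, giving n₂ = 4 × 21 = 84.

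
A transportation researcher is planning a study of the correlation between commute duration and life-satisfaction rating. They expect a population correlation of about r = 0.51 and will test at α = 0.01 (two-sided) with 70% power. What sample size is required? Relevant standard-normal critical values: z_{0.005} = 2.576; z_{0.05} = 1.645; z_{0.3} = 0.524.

Fisher's z: C = ½·ln((1+r)/(1−r)) = ½·ln(3.0816) = 0.5627.
n = ((z_{α/2} + z_β)/C)² + 3.
(2.576 + 0.524) / 0.5627 = 3.100 / 0.5627 = 5.509.
n = 5.509² + 3 = 30.35 + 3 = 33.4.
Round up.

n = 34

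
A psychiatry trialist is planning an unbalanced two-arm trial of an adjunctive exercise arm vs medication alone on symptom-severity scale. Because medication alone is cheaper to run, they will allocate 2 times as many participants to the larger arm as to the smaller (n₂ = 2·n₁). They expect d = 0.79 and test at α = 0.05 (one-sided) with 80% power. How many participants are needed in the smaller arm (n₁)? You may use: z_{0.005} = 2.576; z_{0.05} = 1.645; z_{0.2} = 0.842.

With allocation ratio k = n₂/n₁ = 2, Var(x̄₁−x̄₂) = σ²(1/n₁ + 1/(k·n₁)) = σ²·(k+1)/(k·n₁).
So n₁ = (1 + 1/k)·((z_{α} + z_β)/d)² = 1.500 × (2.487/0.79)².
n₁ = 1.500 × 9.91 = 14.9.
Round up: n₁ = 15, giving n₂ = 2 × 15 = 30.

n₁ = 15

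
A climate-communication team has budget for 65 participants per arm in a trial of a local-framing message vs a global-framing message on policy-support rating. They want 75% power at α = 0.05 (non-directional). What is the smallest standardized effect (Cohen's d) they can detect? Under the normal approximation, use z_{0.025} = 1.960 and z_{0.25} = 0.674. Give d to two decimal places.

d_min ≈ 0.46

For two independent groups of n = 65 each: d_min = (z_{α/2} + z_β)·√(2/n).
z-sum = 1.960 + 0.674 = 2.634.
d_min = 2.634 × √(2/65) = 2.634 × 0.1754 = 0.462.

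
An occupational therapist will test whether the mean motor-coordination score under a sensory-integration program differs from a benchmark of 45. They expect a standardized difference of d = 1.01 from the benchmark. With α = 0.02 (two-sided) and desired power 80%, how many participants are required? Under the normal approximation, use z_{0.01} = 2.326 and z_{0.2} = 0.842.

n = 10

For a one-sample test: n = ((z_{α/2} + z_β) / d)².
z_{α/2} + z_β = 2.326 + 0.842 = 3.168.
n = (3.168 / 1.01)² = 3.137² = 9.84.
Round up.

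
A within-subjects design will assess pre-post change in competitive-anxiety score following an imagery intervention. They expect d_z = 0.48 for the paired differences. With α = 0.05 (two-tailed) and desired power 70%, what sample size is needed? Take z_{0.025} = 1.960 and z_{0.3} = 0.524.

For a paired (one-sample on differences) test: n = ((z_{α/2} + z_β) / d)².
z_{α/2} + z_β = 1.960 + 0.524 = 2.484.
n = (2.484 / 0.48)² = 5.175² = 26.78.
Round up.

n = 27 pairs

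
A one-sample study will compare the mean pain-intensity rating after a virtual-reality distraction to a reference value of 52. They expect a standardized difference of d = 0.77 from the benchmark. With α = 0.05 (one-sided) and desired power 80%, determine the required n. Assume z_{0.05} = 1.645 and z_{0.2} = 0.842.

n = 11

For a one-sample test: n = ((z_{α} + z_β) / d)².
z_{α} + z_β = 1.645 + 0.842 = 2.487.
n = (2.487 / 0.77)² = 3.230² = 10.43.
Round up.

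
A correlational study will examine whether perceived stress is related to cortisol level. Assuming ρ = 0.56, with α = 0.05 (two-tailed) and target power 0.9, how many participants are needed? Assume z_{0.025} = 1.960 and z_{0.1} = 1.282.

n = 30

Fisher's z: C = ½·ln((1+r)/(1−r)) = ½·ln(3.5455) = 0.6328.
n = ((z_{α/2} + z_β)/C)² + 3.
(1.960 + 1.282) / 0.6328 = 3.242 / 0.6328 = 5.123.
n = 5.123² + 3 = 26.25 + 3 = 29.2.
Round up.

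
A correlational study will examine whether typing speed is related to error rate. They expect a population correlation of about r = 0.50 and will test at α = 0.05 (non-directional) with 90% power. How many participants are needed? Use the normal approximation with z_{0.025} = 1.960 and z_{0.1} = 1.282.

Fisher's z: C = ½·ln((1+r)/(1−r)) = ½·ln(3.0000) = 0.5493.
n = ((z_{α/2} + z_β)/C)² + 3.
(1.960 + 1.282) / 0.5493 = 3.242 / 0.5493 = 5.902.
n = 5.902² + 3 = 34.83 + 3 = 37.8.
Round up.

n = 38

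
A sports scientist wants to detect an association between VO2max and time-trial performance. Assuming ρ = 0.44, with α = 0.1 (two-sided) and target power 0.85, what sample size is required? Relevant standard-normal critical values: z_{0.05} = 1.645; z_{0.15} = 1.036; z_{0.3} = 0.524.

n = 36

Fisher's z: C = ½·ln((1+r)/(1−r)) = ½·ln(2.5714) = 0.4722.
n = ((z_{α/2} + z_β)/C)² + 3.
(1.645 + 1.036) / 0.4722 = 2.681 / 0.4722 = 5.678.
n = 5.678² + 3 = 32.24 + 3 = 35.2.
Round up.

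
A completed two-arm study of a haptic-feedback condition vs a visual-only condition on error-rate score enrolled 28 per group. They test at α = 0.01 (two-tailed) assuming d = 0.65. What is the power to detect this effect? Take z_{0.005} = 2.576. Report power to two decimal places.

power ≈ 0.44

For two equal groups, power = Φ(d·√(n/2) − z_{α/2}).
d·√(n/2) = 0.65 × √(28/2) = 0.65 × 3.742 = 2.432.
z_β = 2.432 − 2.576 = -0.144.
Power = Φ(-0.144) = 0.443.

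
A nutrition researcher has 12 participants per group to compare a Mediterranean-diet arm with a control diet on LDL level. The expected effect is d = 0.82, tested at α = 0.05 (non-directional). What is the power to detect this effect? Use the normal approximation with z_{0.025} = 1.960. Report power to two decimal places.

For two equal groups, power = Φ(d·√(n/2) − z_{α/2}).
d·√(n/2) = 0.82 × √(12/2) = 0.82 × 2.449 = 2.009.
z_β = 2.009 − 1.960 = 0.049.
Power = Φ(0.049) = 0.519.

power ≈ 0.52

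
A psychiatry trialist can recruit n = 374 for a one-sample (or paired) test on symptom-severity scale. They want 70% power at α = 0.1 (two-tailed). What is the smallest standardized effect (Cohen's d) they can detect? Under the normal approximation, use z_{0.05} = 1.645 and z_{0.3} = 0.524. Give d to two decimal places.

d_min ≈ 0.11

For a single sample (or paired design) of n = 374: d_min = (z_{α/2} + z_β)/√n.
z-sum = 1.645 + 0.524 = 2.169.
d_min = 2.169 / √374 = 2.169 / 19.339 = 0.112.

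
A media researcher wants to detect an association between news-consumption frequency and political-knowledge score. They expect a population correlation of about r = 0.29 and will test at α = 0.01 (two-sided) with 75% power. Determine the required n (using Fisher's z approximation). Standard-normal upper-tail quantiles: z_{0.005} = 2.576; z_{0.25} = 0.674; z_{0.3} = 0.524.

n = 122

Fisher's z: C = ½·ln((1+r)/(1−r)) = ½·ln(1.8169) = 0.2986.
n = ((z_{α/2} + z_β)/C)² + 3.
(2.576 + 0.674) / 0.2986 = 3.250 / 0.2986 = 10.884.
n = 10.884² + 3 = 118.46 + 3 = 121.5.
Round up.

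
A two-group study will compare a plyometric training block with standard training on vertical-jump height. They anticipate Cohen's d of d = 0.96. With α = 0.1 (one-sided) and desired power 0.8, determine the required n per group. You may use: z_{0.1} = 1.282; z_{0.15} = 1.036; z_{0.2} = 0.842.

n = 10 per group

For two independent groups with equal n: n = 2·((z_{α} + z_β) / d)².
z_{α} + z_β = 1.282 + 0.842 = 2.124.
n = 2 × (2.124 / 0.96)² = 2 × 2.213² = 2 × 4.90 = 9.8.
Round up to the next whole participant.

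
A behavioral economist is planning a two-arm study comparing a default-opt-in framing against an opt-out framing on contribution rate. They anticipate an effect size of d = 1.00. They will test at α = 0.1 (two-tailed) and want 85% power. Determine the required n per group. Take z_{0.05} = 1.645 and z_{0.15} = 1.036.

For two independent groups with equal n: n = 2·((z_{α/2} + z_β) / d)².
z_{α/2} + z_β = 1.645 + 1.036 = 2.681.
n = 2 × (2.681 / 1.00)² = 2 × 2.681² = 2 × 7.19 = 14.4.
Round up to the next whole participant.

n = 15 per group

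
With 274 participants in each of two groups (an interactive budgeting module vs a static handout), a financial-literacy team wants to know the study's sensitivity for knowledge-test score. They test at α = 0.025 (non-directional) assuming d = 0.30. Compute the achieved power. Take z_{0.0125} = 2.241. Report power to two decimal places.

For two equal groups, power = Φ(d·√(n/2) − z_{α/2}).
d·√(n/2) = 0.30 × √(274/2) = 0.30 × 11.705 = 3.511.
z_β = 3.511 − 2.241 = 1.270.
Power = Φ(1.270) = 0.898.

power ≈ 0.90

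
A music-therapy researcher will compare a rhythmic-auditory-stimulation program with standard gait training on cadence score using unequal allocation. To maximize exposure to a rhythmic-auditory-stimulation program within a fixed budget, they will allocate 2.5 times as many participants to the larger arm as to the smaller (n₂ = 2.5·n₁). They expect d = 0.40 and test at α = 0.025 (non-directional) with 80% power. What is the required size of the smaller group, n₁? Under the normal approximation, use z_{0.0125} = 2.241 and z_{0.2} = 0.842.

n₁ = 84

With allocation ratio k = n₂/n₁ = 2.5, Var(x̄₁−x̄₂) = σ²(1/n₁ + 1/(k·n₁)) = σ²·(k+1)/(k·n₁).
So n₁ = (1 + 1/k)·((z_{α/2} + z_β)/d)² = 1.400 × (3.083/0.40)².
n₁ = 1.400 × 59.41 = 83.2.
Round up: n₁ = 84, giving n₂ = 2.5 × 84 = 210.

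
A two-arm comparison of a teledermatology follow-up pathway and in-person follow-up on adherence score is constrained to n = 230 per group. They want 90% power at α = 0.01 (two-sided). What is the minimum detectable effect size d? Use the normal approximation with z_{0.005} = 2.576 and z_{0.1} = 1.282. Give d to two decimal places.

d_min ≈ 0.36

For two independent groups of n = 230 each: d_min = (z_{α/2} + z_β)·√(2/n).
z-sum = 2.576 + 1.282 = 3.858.
d_min = 3.858 × √(2/230) = 3.858 × 0.0933 = 0.360.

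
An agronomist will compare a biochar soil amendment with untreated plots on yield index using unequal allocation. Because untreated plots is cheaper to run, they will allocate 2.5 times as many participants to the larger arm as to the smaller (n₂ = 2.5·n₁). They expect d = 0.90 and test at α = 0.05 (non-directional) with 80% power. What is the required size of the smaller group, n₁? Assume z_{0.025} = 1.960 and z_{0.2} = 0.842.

With allocation ratio k = n₂/n₁ = 2.5, Var(x̄₁−x̄₂) = σ²(1/n₁ + 1/(k·n₁)) = σ²·(k+1)/(k·n₁).
So n₁ = (1 + 1/k)·((z_{α/2} + z_β)/d)² = 1.400 × (2.802/0.90)².
n₁ = 1.400 × 9.69 = 13.6.
Round up: n₁ = 14, giving n₂ = 2.5 × 14 = 35.

n₁ = 14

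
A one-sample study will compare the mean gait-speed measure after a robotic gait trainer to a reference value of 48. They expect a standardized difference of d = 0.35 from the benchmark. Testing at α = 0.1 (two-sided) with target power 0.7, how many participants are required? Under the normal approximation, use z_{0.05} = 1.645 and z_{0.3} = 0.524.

For a one-sample test: n = ((z_{α/2} + z_β) / d)².
z_{α/2} + z_β = 1.645 + 0.524 = 2.169.
n = (2.169 / 0.35)² = 6.197² = 38.40.
Round up.

n = 39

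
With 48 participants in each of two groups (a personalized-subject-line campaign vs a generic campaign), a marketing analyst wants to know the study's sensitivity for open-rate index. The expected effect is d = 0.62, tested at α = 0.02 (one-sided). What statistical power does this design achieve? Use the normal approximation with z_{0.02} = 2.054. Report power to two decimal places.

For two equal groups, power = Φ(d·√(n/2) − z_{α}).
d·√(n/2) = 0.62 × √(48/2) = 0.62 × 4.899 = 3.037.
z_β = 3.037 − 2.054 = 0.983.
Power = Φ(0.983) = 0.837.

power ≈ 0.84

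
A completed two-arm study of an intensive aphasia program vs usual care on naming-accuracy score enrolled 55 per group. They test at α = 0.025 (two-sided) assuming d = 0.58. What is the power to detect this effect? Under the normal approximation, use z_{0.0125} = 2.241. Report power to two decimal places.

For two equal groups, power = Φ(d·√(n/2) − z_{α/2}).
d·√(n/2) = 0.58 × √(55/2) = 0.58 × 5.244 = 3.042.
z_β = 3.042 − 2.241 = 0.801.
Power = Φ(0.801) = 0.788.

power ≈ 0.79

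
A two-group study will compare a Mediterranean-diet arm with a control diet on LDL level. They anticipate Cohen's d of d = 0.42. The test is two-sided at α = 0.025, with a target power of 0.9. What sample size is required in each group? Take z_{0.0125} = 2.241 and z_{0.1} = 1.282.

n = 141 per group

For two independent groups with equal n: n = 2·((z_{α/2} + z_β) / d)².
z_{α/2} + z_β = 2.241 + 1.282 = 3.523.
n = 2 × (3.523 / 0.42)² = 2 × 8.388² = 2 × 70.36 = 140.7.
Round up to the next whole participant.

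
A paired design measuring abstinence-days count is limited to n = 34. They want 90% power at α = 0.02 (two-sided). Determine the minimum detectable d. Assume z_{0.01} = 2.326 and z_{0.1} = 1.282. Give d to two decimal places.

d_min ≈ 0.62

For a single sample (or paired design) of n = 34: d_min = (z_{α/2} + z_β)/√n.
z-sum = 2.326 + 1.282 = 3.608.
d_min = 3.608 / √34 = 3.608 / 5.831 = 0.619.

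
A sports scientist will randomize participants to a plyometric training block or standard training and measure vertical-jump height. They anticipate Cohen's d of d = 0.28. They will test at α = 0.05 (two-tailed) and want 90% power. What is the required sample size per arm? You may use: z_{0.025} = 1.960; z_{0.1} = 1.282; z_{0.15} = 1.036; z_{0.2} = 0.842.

For two independent groups with equal n: n = 2·((z_{α/2} + z_β) / d)².
z_{α/2} + z_β = 1.960 + 1.282 = 3.242.
n = 2 × (3.242 / 0.28)² = 2 × 11.579² = 2 × 134.06 = 268.1.
Round up to the next whole participant.

n = 269 per group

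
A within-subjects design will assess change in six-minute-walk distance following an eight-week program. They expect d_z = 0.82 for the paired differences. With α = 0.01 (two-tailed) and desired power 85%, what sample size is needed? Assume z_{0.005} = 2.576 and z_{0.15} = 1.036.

n = 20 pairs

For a paired (one-sample on differences) test: n = ((z_{α/2} + z_β) / d)².
z_{α/2} + z_β = 2.576 + 1.036 = 3.612.
n = (3.612 / 0.82)² = 4.405² = 19.40.
Round up.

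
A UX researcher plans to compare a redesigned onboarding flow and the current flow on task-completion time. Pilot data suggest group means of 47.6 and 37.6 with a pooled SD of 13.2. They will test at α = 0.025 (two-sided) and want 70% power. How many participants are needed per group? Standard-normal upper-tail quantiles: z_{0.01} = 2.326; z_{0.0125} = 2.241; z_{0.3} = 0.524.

Cohen's d = |M₁ − M₂| / SD_pooled = |47.6 − 37.6| / 13.2 = 10.0 / 13.2 = 0.758.
For two independent groups with equal n: n = 2·((z_{α/2} + z_β) / d)².
z_{α/2} + z_β = 2.241 + 0.524 = 2.765.
n = 2 × (2.765 / 0.758)² = 2 × 3.648² = 2 × 13.31 = 26.6.
Round up to the next whole participant.

n = 27 per group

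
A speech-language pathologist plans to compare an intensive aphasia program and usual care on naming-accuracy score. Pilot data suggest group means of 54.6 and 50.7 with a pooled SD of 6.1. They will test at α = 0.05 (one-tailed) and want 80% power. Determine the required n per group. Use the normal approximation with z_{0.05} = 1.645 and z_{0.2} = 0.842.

n = 31 per group

Cohen's d = |M₁ − M₂| / SD_pooled = |54.6 − 50.7| / 6.1 = 3.9 / 6.1 = 0.639.
For two independent groups with equal n: n = 2·((z_{α} + z_β) / d)².
z_{α} + z_β = 1.645 + 0.842 = 2.487.
n = 2 × (2.487 / 0.639)² = 2 × 3.892² = 2 × 15.15 = 30.3.
Round up to the next whole participant.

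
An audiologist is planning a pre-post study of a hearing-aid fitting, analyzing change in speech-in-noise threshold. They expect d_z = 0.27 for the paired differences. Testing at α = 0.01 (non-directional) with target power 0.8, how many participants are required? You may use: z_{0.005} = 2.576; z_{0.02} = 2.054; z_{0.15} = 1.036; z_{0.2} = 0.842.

For a paired (one-sample on differences) test: n = ((z_{α/2} + z_β) / d)².
z_{α/2} + z_β = 2.576 + 0.842 = 3.418.
n = (3.418 / 0.27)² = 12.659² = 160.26.
Round up.

n = 161 pairs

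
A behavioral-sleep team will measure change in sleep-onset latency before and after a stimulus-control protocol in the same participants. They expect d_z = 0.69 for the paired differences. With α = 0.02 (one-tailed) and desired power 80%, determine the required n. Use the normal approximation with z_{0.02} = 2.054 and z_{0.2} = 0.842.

For a paired (one-sample on differences) test: n = ((z_{α} + z_β) / d)².
z_{α} + z_β = 2.054 + 0.842 = 2.896.
n = (2.896 / 0.69)² = 4.197² = 17.62.
Round up.

n = 18 pairs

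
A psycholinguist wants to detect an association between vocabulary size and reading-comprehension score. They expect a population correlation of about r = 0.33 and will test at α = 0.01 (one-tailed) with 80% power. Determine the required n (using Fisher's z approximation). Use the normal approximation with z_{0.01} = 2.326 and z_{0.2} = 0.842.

n = 89

Fisher's z: C = ½·ln((1+r)/(1−r)) = ½·ln(1.9851) = 0.3428.
n = ((z_{α} + z_β)/C)² + 3.
(2.326 + 0.842) / 0.3428 = 3.168 / 0.3428 = 9.242.
n = 9.242² + 3 = 85.41 + 3 = 88.4.
Round up.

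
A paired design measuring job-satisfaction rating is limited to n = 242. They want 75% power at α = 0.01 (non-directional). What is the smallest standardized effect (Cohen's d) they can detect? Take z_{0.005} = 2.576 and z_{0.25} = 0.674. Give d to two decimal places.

For a single sample (or paired design) of n = 242: d_min = (z_{α/2} + z_β)/√n.
z-sum = 2.576 + 0.674 = 3.250.
d_min = 3.250 / √242 = 3.250 / 15.556 = 0.209.

d_min ≈ 0.21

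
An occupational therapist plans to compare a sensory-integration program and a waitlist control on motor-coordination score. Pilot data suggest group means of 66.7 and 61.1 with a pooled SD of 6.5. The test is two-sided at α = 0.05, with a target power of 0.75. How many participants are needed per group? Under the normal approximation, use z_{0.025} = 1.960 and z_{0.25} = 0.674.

n = 19 per group

Cohen's d = |M₁ − M₂| / SD_pooled = |66.7 − 61.1| / 6.5 = 5.6 / 6.5 = 0.862.
For two independent groups with equal n: n = 2·((z_{α/2} + z_β) / d)².
z_{α/2} + z_β = 1.960 + 0.674 = 2.634.
n = 2 × (2.634 / 0.862)² = 2 × 3.056² = 2 × 9.34 = 18.7.
Round up to the next whole participant.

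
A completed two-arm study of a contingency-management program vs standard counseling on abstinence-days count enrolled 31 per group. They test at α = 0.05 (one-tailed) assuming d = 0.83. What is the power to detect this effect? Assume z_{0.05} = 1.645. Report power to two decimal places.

For two equal groups, power = Φ(d·√(n/2) − z_{α}).
d·√(n/2) = 0.83 × √(31/2) = 0.83 × 3.937 = 3.268.
z_β = 3.268 − 1.645 = 1.623.
Power = Φ(1.623) = 0.948.

power ≈ 0.95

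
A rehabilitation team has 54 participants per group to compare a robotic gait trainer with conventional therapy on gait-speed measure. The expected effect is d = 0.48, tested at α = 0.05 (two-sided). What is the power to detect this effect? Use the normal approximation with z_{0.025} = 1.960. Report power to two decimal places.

For two equal groups, power = Φ(d·√(n/2) − z_{α/2}).
d·√(n/2) = 0.48 × √(54/2) = 0.48 × 5.196 = 2.494.
z_β = 2.494 − 1.960 = 0.534.
Power = Φ(0.534) = 0.703.

power ≈ 0.70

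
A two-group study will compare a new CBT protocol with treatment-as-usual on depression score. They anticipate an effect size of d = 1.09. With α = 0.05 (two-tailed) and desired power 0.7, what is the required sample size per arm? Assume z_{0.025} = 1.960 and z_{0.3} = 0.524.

n = 11 per group

For two independent groups with equal n: n = 2·((z_{α/2} + z_β) / d)².
z_{α/2} + z_β = 1.960 + 0.524 = 2.484.
n = 2 × (2.484 / 1.09)² = 2 × 2.279² = 2 × 5.19 = 10.4.
Round up to the next whole participant.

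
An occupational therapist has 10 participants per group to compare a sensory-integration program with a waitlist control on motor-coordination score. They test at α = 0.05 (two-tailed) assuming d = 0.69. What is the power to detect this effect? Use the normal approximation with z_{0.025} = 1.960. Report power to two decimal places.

power ≈ 0.34

For two equal groups, power = Φ(d·√(n/2) − z_{α/2}).
d·√(n/2) = 0.69 × √(10/2) = 0.69 × 2.236 = 1.543.
z_β = 1.543 − 1.960 = -0.417.
Power = Φ(-0.417) = 0.338.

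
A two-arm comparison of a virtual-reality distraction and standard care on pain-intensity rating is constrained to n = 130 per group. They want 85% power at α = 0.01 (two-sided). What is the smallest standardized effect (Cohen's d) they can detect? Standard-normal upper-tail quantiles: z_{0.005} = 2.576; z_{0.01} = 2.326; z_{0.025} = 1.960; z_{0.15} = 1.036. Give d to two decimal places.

d_min ≈ 0.45

For two independent groups of n = 130 each: d_min = (z_{α/2} + z_β)·√(2/n).
z-sum = 2.576 + 1.036 = 3.612.
d_min = 3.612 × √(2/130) = 3.612 × 0.1240 = 0.448.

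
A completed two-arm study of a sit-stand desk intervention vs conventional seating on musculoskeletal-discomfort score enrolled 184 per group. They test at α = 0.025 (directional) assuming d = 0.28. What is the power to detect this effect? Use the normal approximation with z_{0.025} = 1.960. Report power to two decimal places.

power ≈ 0.77

For two equal groups, power = Φ(d·√(n/2) − z_{α}).
d·√(n/2) = 0.28 × √(184/2) = 0.28 × 9.592 = 2.686.
z_β = 2.686 − 1.960 = 0.726.
Power = Φ(0.726) = 0.766.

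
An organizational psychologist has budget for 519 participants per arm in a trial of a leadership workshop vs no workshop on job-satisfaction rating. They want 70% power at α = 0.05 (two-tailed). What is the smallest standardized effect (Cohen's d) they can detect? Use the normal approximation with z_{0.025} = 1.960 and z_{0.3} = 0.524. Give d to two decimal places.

d_min ≈ 0.15

For two independent groups of n = 519 each: d_min = (z_{α/2} + z_β)·√(2/n).
z-sum = 1.960 + 0.524 = 2.484.
d_min = 2.484 × √(2/519) = 2.484 × 0.0621 = 0.154.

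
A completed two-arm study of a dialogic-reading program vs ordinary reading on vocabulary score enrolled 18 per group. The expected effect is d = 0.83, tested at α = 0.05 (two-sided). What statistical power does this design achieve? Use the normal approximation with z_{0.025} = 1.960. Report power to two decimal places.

For two equal groups, power = Φ(d·√(n/2) − z_{α/2}).
d·√(n/2) = 0.83 × √(18/2) = 0.83 × 3.000 = 2.490.
z_β = 2.490 − 1.960 = 0.530.
Power = Φ(0.530) = 0.702.

power ≈ 0.70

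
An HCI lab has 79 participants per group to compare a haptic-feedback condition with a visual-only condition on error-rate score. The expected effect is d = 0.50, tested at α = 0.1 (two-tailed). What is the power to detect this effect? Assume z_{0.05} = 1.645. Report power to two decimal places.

For two equal groups, power = Φ(d·√(n/2) − z_{α/2}).
d·√(n/2) = 0.50 × √(79/2) = 0.50 × 6.285 = 3.142.
z_β = 3.142 − 1.645 = 1.497.
Power = Φ(1.497) = 0.933.

power ≈ 0.93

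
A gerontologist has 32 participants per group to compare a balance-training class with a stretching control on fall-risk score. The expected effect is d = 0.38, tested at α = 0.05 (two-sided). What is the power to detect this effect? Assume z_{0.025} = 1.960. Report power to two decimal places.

For two equal groups, power = Φ(d·√(n/2) − z_{α/2}).
d·√(n/2) = 0.38 × √(32/2) = 0.38 × 4.000 = 1.520.
z_β = 1.520 − 1.960 = -0.440.
Power = Φ(-0.440) = 0.330.

power ≈ 0.33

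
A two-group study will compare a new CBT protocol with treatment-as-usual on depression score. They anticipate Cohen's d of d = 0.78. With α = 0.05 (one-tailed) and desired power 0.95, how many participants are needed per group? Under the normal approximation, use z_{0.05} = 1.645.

For two independent groups with equal n: n = 2·((z_{α} + z_β) / d)².
z_{α} + z_β = 1.645 + 1.645 = 3.290.
n = 2 × (3.290 / 0.78)² = 2 × 4.218² = 2 × 17.79 = 35.6.
Round up to the next whole participant.

n = 36 per group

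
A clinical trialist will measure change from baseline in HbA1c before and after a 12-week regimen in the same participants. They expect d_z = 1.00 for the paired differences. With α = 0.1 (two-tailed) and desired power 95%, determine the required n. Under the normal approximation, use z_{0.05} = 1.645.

n = 11 pairs

For a paired (one-sample on differences) test: n = ((z_{α/2} + z_β) / d)².
z_{α/2} + z_β = 1.645 + 1.645 = 3.290.
n = (3.290 / 1.00)² = 3.290² = 10.82.
Round up.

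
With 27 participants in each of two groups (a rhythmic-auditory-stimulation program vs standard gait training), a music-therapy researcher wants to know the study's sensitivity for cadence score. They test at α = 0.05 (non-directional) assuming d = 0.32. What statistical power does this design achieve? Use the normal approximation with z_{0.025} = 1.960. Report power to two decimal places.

power ≈ 0.22

For two equal groups, power = Φ(d·√(n/2) − z_{α/2}).
d·√(n/2) = 0.32 × √(27/2) = 0.32 × 3.674 = 1.176.
z_β = 1.176 − 1.960 = -0.784.
Power = Φ(-0.784) = 0.216.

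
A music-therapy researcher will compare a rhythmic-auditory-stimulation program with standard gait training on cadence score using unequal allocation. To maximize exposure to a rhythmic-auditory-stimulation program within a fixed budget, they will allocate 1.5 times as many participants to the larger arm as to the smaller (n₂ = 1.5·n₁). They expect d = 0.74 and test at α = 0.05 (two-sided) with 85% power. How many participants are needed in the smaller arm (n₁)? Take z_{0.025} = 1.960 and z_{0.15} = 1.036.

n₁ = 28

With allocation ratio k = n₂/n₁ = 1.5, Var(x̄₁−x̄₂) = σ²(1/n₁ + 1/(k·n₁)) = σ²·(k+1)/(k·n₁).
So n₁ = (1 + 1/k)·((z_{α/2} + z_β)/d)² = 1.667 × (2.996/0.74)².
n₁ = 1.667 × 16.39 = 27.3.
Round up: n₁ = 28, giving n₂ = 1.5 × 28 = 42.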